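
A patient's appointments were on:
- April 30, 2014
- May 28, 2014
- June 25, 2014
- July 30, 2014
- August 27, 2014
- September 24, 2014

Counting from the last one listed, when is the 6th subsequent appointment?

These are Wednesdays with 28, 28, 35, 28, 28-day gaps.
Each is the final Wednesday of its month — April 30, 2014 is past the 28th, so '4th Wednesday' doesn't fit.
Last Wednesday of October 2014: October 29, 2014.
Last Wednesday of November 2014: November 26, 2014.
Last Wednesday of December 2014: December 31, 2014.
January 2015 ends with Wednesday January 28, 2015.
Last Wednesday of February 2015: February 25, 2015.
March 2015 ends with Wednesday March 25, 2015.

March 25, 2015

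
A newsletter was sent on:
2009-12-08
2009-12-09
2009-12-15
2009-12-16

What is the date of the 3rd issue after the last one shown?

Every event lands on a Tuesday or Wednesday (gaps cycle 1, 6, 1).
So the schedule is: every Tuesday and Wednesday.
The following Tuesday is 2009-12-22.
The following Wednesday is 2009-12-23.
Next Tuesday: 2009-12-29.

2009-12-29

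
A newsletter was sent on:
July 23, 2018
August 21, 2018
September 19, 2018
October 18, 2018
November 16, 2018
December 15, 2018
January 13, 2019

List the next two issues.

February 11, 2019; March 12, 2019

Every event comes 29 days after the last (29, 29, 29, 29, 29, 29).
January 13, 2019 + 29 days = February 11, 2019.
February 11, 2019 + 29 days = March 12, 2019.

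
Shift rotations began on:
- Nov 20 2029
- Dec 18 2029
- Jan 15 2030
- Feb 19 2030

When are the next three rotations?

Mar 19 2030, Apr 16 2030, May 21 2030

Gaps: 28, 28, 35 days — a mix of 28 and 35. Every date is a Tuesday.
Each is the 3rd Tuesday of its month.
3rd Tuesday of March 2030: Mar 19 2030.
April 2030 — 3rd Tuesday is Apr 16 2030.
3rd Tuesday of May 2030: May 21 2030.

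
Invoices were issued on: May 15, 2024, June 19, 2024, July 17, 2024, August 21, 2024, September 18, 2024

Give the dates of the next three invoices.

October 16, 2024; November 20, 2024; December 18, 2024

These are Wednesdays at 28- or 35-day spacing (35, 28, 35, 28).
The pattern: 3rd Wednesday of the month.
3rd Wednesday of October 2024: October 16, 2024.
November 2024 — 3rd Wednesday is November 20, 2024.
3rd Wednesday of December 2024: December 18, 2024.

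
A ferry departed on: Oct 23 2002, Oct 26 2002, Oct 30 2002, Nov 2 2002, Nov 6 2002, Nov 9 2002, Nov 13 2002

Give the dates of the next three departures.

Gaps: 3, 4, 3, 4, 3, 4 days — not constant, but cyclic with period 2.
The events fall on every Wednesday and Saturday.
Next Saturday: Nov 16 2002.
Next Wednesday: Nov 20 2002.
The following Saturday is Nov 23 2002.

Nov 16 2002, Nov 20 2002, Nov 23 2002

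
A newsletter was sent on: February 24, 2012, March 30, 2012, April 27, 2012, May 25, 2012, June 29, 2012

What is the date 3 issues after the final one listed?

September 28, 2012

These are Fridays with 35, 28, 28, 35-day gaps.
Each is the final Friday of its month — March 30, 2012 is past the 28th, so '4th Friday' doesn't fit.
Last Friday of July 2012: July 27, 2012.
August 2012 ends with Friday August 31, 2012.
September 2012 ends with Friday September 28, 2012.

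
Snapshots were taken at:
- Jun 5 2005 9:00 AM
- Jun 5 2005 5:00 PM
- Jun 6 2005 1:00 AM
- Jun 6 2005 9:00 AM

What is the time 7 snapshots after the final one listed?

The interval is a steady 8 hours (8, 8, 8).
Jun 6 2005 9:00 AM + 8 h = Jun 6 2005 5:00 PM.
Jun 6 2005 5:00 PM + 8 h = Jun 7 2005 1:00 AM.
Jun 7 2005 1:00 AM + 8 h = Jun 7 2005 9:00 AM.
Jun 7 2005 9:00 AM + 8 h = Jun 7 2005 5:00 PM.
Jun 7 2005 5:00 PM + 8 h = Jun 8 2005 1:00 AM.
Jun 8 2005 1:00 AM + 8 h = Jun 8 2005 9:00 AM.
Jun 8 2005 9:00 AM + 8 h = Jun 8 2005 5:00 PM.

Jun 8 2005 5:00 PM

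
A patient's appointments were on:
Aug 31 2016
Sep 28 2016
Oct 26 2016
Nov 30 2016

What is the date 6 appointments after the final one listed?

Every date is a Wednesday; gaps 28, 28, 35 days.
Each is the last Wednesday of its month (at least one falls on the 29th or later, ruling out '4th Wednesday').
December 2016 ends with Wednesday Dec 28 2016.
Last Wednesday of January 2017: Jan 25 2017.
February 2017 ends with Wednesday Feb 22 2017.
March 2017 ends with Wednesday Mar 29 2017.
April 2017 ends with Wednesday Apr 26 2017.
May 2017 ends with Wednesday May 31 2017.

May 31 2017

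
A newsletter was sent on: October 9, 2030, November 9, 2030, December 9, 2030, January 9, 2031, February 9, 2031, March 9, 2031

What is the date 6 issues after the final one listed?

September 9, 2031

Gaps: 31, 30, 31, 31, 28 days — not constant. Every event is on the 9th of the month.
Pattern: the 9th of each month.
Next: April 2031 → April 9, 2031.
Next: May 2031 → May 9, 2031.
June 2031: June 9, 2031.
July 2031: July 9, 2031.
August 2031: August 9, 2031.
September 2031: September 9, 2031.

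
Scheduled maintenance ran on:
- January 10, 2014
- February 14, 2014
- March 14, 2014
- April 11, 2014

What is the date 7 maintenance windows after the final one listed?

November 14, 2014

Gaps: 35, 28, 28 days — a mix of 28 and 35. Every date is a Friday.
Each is the 2nd Friday of its month.
2nd Friday of May 2014: May 9, 2014.
June 2014 — 2nd Friday is June 13, 2014.
July 2014 — 2nd Friday is July 11, 2014.
2nd Friday of August 2014: August 8, 2014.
2nd Friday of September 2014: September 12, 2014.
2nd Friday of October 2014: October 10, 2014.
2nd Friday of November 2014: November 14, 2014.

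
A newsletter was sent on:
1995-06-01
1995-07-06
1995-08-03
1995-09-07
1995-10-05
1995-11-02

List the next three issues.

All dates are Thursdays, 35, 28, 35, 28, 28 days apart.
Specifically, the 1st Thursday of each month.
December 1995 — 1st Thursday is 1995-12-07.
January 1996 — 1st Thursday is 1996-01-04.
1st Thursday of February 1996: 1996-02-01.

1995-12-07, 1996-01-04, 1996-02-01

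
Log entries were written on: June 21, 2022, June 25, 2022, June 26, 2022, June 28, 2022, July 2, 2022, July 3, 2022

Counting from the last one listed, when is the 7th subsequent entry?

Every event lands on a Tuesday or Saturday or Sunday (gaps cycle 4, 1, 2, 4, 1).
So the schedule is: every Tuesday, Saturday and Sunday.
Next Tuesday: July 5, 2022.
Next Saturday: July 9, 2022.
Next Sunday: July 10, 2022.
The following Tuesday is July 12, 2022.
Next Saturday: July 16, 2022.
Next Sunday: July 17, 2022.
Next Tuesday: July 19, 2022.

July 19, 2022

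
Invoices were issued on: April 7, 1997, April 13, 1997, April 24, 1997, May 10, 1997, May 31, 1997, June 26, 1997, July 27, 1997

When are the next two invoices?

Intervals are 6, 11, 16, 21, 26, 31 days — an arithmetic progression with common difference 5.
Next gap: 36 days. July 27, 1997 + 36 days = September 1, 1997.
Next gap: 41 days. September 1, 1997 + 41 days = October 12, 1997.

September 1, 1997; October 12, 1997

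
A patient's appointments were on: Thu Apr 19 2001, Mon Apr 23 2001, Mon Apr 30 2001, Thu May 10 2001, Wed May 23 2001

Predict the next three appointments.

Intervals are 4, 7, 10, 13 days — an arithmetic progression with common difference 3.
Next gap: 16 days. Wed May 23 2001 + 16 days = Fri Jun 8 2001.
Next gap: 19 days. Fri Jun 8 2001 + 19 days = Wed Jun 27 2001.
Next gap: 22 days. Wed Jun 27 2001 + 22 days = Thu Jul 19 2001.

Fri Jun 8 2001, Wed Jun 27 2001, Thu Jul 19 2001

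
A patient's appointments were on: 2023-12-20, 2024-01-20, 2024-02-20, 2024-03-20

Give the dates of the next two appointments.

Each date is the 20th; the gaps (31, 31, 29) track the month lengths.
The rule is the 20th of each month.
April 2024: 2024-04-20.
May 2024: 2024-05-20.

2024-04-20, 2024-05-20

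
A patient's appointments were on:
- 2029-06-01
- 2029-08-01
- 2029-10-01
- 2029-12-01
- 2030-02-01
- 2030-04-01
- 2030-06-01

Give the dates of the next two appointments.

2030-08-01, 2030-10-01

Each date is the 1st; the gaps (61, 61, 61, 62, 59, 61) track the month lengths.
The rule is the 1st of every 2 months.
August 2030: 2030-08-01.
Next: October 2030 → 2030-10-01.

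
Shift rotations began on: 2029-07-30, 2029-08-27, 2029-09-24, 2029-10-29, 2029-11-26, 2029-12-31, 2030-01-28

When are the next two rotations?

All Mondays; the gaps (28, 28, 35, 28, 35, 28) vary with month length.
This is the last Monday of each month.
February 2030 ends with Monday 2030-02-25.
March 2030 ends with Monday 2030-03-25.

2030-02-25, 2030-03-25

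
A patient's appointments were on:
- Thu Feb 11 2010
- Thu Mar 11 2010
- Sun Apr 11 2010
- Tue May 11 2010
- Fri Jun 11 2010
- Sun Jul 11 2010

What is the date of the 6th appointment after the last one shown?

Each date is the 11th; the gaps (28, 31, 30, 31, 30) track the month lengths.
The rule is the 11th of each month.
August 2010: Wed Aug 11 2010.
September 2010: Sat Sep 11 2010.
Next: October 2010 → Mon Oct 11 2010.
November 2010: Thu Nov 11 2010.
Next: December 2010 → Sat Dec 11 2010.
January 2011: Tue Jan 11 2011.

Tue Jan 11 2011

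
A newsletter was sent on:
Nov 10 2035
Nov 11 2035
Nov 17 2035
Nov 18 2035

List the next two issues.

Gaps: 1, 6, 1 days — not constant, but cyclic with period 2.
The events fall on every Saturday and Sunday.
The following Saturday is Nov 24 2035.
Next Sunday: Nov 25 2035.

Nov 24 2035, Nov 25 2035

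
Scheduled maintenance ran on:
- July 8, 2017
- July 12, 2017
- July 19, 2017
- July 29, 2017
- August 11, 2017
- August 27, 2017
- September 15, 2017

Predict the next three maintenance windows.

Intervals are 4, 7, 10, 13, 16, 19 days — an arithmetic progression with common difference 3.
Next gap: 22 days. September 15, 2017 + 22 days = October 7, 2017.
Next gap: 25 days. October 7, 2017 + 25 days = November 1, 2017.
Next gap: 28 days. November 1, 2017 + 28 days = November 29, 2017.

October 7, 2017; November 1, 2017; November 29, 2017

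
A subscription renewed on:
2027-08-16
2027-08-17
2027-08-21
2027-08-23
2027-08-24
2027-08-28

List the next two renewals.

2027-08-30, 2027-08-31

Gaps: 1, 4, 2, 1, 4 days — not constant, but cyclic with period 3.
The events fall on every Monday, Tuesday and Saturday.
Next Monday: 2027-08-30.
Next Tuesday: 2027-08-31.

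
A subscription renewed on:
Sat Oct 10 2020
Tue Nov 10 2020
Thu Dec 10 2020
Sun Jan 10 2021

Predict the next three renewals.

Wed Feb 10 2021, Wed Mar 10 2021, Sat Apr 10 2021

Gaps: 31, 30, 31 days — not constant. Every event is on the 10th of the month.
Pattern: the 10th of each month.
Next: February 2021 → Wed Feb 10 2021.
Next: March 2021 → Wed Mar 10 2021.
Next: April 2021 → Sat Apr 10 2021.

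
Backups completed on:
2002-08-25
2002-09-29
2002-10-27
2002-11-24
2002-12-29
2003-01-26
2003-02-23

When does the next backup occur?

These are Sundays with 35, 28, 28, 35, 28, 28-day gaps.
Each is the final Sunday of its month — 2002-09-29 is past the 28th, so '4th Sunday' doesn't fit.
March 2003 ends with Sunday 2003-03-30.

2003-03-30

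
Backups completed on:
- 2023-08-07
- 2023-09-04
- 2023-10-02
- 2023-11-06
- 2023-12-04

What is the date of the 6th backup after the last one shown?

These are Mondays at 28- or 35-day spacing (28, 28, 35, 28).
The pattern: 1st Monday of the month.
1st Monday of January 2024: 2024-01-01.
February 2024 — 1st Monday is 2024-02-05.
1st Monday of March 2024: 2024-03-04.
April 2024 — 1st Monday is 2024-04-01.
May 2024 — 1st Monday is 2024-05-06.
1st Monday of June 2024: 2024-06-03.

2024-06-03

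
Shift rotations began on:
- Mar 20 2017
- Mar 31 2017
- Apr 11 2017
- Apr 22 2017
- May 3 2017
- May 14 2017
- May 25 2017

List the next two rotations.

Jun 5 2017, Jun 16 2017

Gaps between consecutive events: 11, 11, 11, 11, 11, 11 days — a constant 11-day interval.
May 25 2017 + 11 days = Jun 5 2017.
Jun 5 2017 + 11 days = Jun 16 2017.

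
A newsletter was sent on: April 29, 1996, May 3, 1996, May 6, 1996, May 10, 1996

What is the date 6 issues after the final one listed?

May 31, 1996

The gap pattern 4, 3, 4 repeats every 2 events.
These are the Mondays and Fridays of each week.
The following Monday is May 13, 1996.
Next Friday: May 17, 1996.
The following Monday is May 20, 1996.
Next Friday: May 24, 1996.
The following Monday is May 27, 1996.
Next Friday: May 31, 1996.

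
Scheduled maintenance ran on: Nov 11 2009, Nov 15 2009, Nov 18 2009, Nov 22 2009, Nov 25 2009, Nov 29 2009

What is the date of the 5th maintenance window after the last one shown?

The gap pattern 4, 3, 4, 3, 4 repeats every 2 events.
These are the Wednesdays and Sundays of each week.
Next Wednesday: Dec 2 2009.
The following Sunday is Dec 6 2009.
Next Wednesday: Dec 9 2009.
The following Sunday is Dec 13 2009.
Next Wednesday: Dec 16 2009.

Dec 16 2009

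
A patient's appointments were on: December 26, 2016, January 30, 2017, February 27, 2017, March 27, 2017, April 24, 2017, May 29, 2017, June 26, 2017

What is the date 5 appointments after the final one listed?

Every date is a Monday; gaps 35, 28, 28, 28, 35, 28 days.
Each is the last Monday of its month (at least one falls on the 29th or later, ruling out '4th Monday').
July 2017 ends with Monday July 31, 2017.
Last Monday of August 2017: August 28, 2017.
September 2017 ends with Monday September 25, 2017.
Last Monday of October 2017: October 30, 2017.
November 2017 ends with Monday November 27, 2017.

November 27, 2017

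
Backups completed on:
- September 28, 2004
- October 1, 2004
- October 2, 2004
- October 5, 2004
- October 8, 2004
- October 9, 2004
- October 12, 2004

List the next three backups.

October 15, 2004; October 16, 2004; October 19, 2004

Gaps: 3, 1, 3, 3, 1, 3 days — not constant, but cyclic with period 3.
The events fall on every Tuesday, Friday and Saturday.
Next Friday: October 15, 2004.
Next Saturday: October 16, 2004.
The following Tuesday is October 19, 2004.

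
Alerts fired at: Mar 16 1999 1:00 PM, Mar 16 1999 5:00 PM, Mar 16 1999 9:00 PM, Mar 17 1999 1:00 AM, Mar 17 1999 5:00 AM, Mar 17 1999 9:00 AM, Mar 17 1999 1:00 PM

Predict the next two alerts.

Spacing: 4, 4, 4, 4, 4, 4 h — constant 4 h.
Mar 17 1999 1:00 PM + 4 h = Mar 17 1999 5:00 PM.
Mar 17 1999 5:00 PM + 4 h = Mar 17 1999 9:00 PM.

Mar 17 1999 5:00 PM, Mar 17 1999 9:00 PM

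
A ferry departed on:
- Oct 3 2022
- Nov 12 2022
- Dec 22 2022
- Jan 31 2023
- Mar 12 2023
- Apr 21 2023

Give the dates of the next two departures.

May 31 2023, Jul 10 2023

The spacing is 40, 40, 40, 40, 40 days — always 40 days.
Apr 21 2023 + 40 days = May 31 2023.
May 31 2023 + 40 days = Jul 10 2023.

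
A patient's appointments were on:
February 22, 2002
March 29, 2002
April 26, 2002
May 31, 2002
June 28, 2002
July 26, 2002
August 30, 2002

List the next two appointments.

All Fridays; the gaps (35, 28, 35, 28, 28, 35) vary with month length.
This is the last Friday of each month.
September 2002 ends with Friday September 27, 2002.
Last Friday of October 2002: October 25, 2002.

September 27, 2002; October 25, 2002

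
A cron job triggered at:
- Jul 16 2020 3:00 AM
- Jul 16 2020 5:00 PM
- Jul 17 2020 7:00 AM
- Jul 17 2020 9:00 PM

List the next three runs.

Spacing: 14, 14, 14 h — constant 14 h.
Jul 17 2020 9:00 PM + 14 h = Jul 18 2020 11:00 AM.
Jul 18 2020 11:00 AM + 14 h = Jul 19 2020 1:00 AM.
Jul 19 2020 1:00 AM + 14 h = Jul 19 2020 3:00 PM.

Jul 18 2020 11:00 AM, Jul 19 2020 1:00 AM, Jul 19 2020 3:00 PM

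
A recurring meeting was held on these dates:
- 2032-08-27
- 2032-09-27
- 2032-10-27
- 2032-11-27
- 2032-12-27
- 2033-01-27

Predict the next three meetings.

Gaps: 31, 30, 31, 30, 31 days — not constant. Every event is on the 27th of the month.
Pattern: the 27th of each month.
February 2033: 2033-02-27.
March 2033: 2033-03-27.
Next: April 2033 → 2033-04-27.

2033-02-27, 2033-03-27, 2033-04-27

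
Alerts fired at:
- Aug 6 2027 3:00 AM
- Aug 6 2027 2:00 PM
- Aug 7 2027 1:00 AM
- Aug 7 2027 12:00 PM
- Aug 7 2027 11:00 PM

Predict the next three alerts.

Spacing: 11, 11, 11, 11 h — constant 11 h.
Aug 7 2027 11:00 PM + 11 h = Aug 8 2027 10:00 AM.
Aug 8 2027 10:00 AM + 11 h = Aug 8 2027 9:00 PM.
Aug 8 2027 9:00 PM + 11 h = Aug 9 2027 8:00 AM.

Aug 8 2027 10:00 AM, Aug 8 2027 9:00 PM, Aug 9 2027 8:00 AM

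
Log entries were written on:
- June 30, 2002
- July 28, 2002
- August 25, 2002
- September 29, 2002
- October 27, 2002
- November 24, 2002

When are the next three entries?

All Sundays; the gaps (28, 28, 35, 28, 28) vary with month length.
This is the last Sunday of each month.
Last Sunday of December 2002: December 29, 2002.
January 2003 ends with Sunday January 26, 2003.
Last Sunday of February 2003: February 23, 2003.

December 29, 2002; January 26, 2003; February 23, 2003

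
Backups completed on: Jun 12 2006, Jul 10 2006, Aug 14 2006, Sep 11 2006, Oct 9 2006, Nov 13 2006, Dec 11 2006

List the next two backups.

Gaps: 28, 35, 28, 28, 35, 28 days — a mix of 28 and 35. Every date is a Monday.
Each is the 2nd Monday of its month.
2nd Monday of January 2007: Jan 8 2007.
February 2007 — 2nd Monday is Feb 12 2007.

Jan 8 2007, Feb 12 2007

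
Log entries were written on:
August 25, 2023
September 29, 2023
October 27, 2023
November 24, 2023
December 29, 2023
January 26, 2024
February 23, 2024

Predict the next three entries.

Every date is a Friday; gaps 35, 28, 28, 35, 28, 28 days.
Each is the last Friday of its month (at least one falls on the 29th or later, ruling out '4th Friday').
March 2024 ends with Friday March 29, 2024.
Last Friday of April 2024: April 26, 2024.
Last Friday of May 2024: May 31, 2024.

March 29, 2024; April 26, 2024; May 31, 2024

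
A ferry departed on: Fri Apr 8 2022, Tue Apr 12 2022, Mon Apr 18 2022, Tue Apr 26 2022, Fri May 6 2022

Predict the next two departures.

Intervals are 4, 6, 8, 10 days — an arithmetic progression with common difference 2.
Next gap: 12 days. Fri May 6 2022 + 12 days = Wed May 18 2022.
Next gap: 14 days. Wed May 18 2022 + 14 days = Wed Jun 1 2022.

Wed May 18 2022, Wed Jun 1 2022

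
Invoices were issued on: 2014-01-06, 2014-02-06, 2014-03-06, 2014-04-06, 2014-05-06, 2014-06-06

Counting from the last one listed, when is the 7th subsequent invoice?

2015-01-06

Gaps: 31, 28, 31, 30, 31 days — not constant. Every event is on the 6th of the month.
Pattern: the 6th of each month.
July 2014: 2014-07-06.
August 2014: 2014-08-06.
Next: September 2014 → 2014-09-06.
Next: October 2014 → 2014-10-06.
November 2014: 2014-11-06.
December 2014: 2014-12-06.
January 2015: 2015-01-06.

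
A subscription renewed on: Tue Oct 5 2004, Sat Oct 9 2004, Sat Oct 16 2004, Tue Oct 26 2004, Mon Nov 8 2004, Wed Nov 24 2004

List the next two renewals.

Gaps: 4, 7, 10, 13, 16 days — each gap is 3 larger than the previous one.
Next gap: 19 days. Wed Nov 24 2004 + 19 days = Mon Dec 13 2004.
Next gap: 22 days. Mon Dec 13 2004 + 22 days = Tue Jan 4 2005.

Mon Dec 13 2004, Tue Jan 4 2005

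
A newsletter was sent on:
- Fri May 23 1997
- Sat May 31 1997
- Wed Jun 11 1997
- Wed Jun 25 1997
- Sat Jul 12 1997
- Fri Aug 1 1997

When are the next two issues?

Sun Aug 24 1997, Fri Sep 19 1997

The spacing grows by 3 each time: 8, 11, 14, 17, 20 days.
Next gap: 23 days. Fri Aug 1 1997 + 23 days = Sun Aug 24 1997.
Next gap: 26 days. Sun Aug 24 1997 + 26 days = Fri Sep 19 1997.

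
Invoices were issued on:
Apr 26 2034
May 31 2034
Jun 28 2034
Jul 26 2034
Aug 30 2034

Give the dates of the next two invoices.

Sep 27 2034, Oct 25 2034

These are Wednesdays with 35, 28, 28, 35-day gaps.
Each is the final Wednesday of its month — May 31 2034 is past the 28th, so '4th Wednesday' doesn't fit.
Last Wednesday of September 2034: Sep 27 2034.
October 2034 ends with Wednesday Oct 25 2034.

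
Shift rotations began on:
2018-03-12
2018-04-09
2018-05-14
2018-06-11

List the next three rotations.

2018-07-09, 2018-08-13, 2018-09-10

All dates are Mondays, 28, 35, 28 days apart.
Specifically, the 2nd Monday of each month.
July 2018 — 2nd Monday is 2018-07-09.
August 2018 — 2nd Monday is 2018-08-13.
2nd Monday of September 2018: 2018-09-10.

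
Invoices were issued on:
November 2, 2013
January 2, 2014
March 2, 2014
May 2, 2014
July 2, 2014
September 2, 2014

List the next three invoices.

November 2, 2014; January 2, 2015; March 2, 2015

Gaps: 61, 59, 61, 61, 62 days — not constant. Every event is on the 2nd of the month.
Pattern: the 2nd of every 2 months.
November 2014: November 2, 2014.
Next: January 2015 → January 2, 2015.
Next: March 2015 → March 2, 2015.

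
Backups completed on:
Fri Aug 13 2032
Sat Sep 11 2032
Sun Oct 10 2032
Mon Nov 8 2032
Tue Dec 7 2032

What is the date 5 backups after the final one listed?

Sun May 1 2033

Every event comes 29 days after the last (29, 29, 29, 29).
Tue Dec 7 2032 + 29 days = Wed Jan 5 2033.
Wed Jan 5 2033 + 29 days = Thu Feb 3 2033.
Thu Feb 3 2033 + 29 days = Fri Mar 4 2033.
Fri Mar 4 2033 + 29 days = Sat Apr 2 2033.
Sat Apr 2 2033 + 29 days = Sun May 1 2033.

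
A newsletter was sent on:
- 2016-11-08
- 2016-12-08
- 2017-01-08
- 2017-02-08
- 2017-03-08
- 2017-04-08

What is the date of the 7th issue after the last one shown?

Each date is the 8th; the gaps (30, 31, 31, 28, 31) track the month lengths.
The rule is the 8th of each month.
Next: May 2017 → 2017-05-08.
June 2017: 2017-06-08.
Next: July 2017 → 2017-07-08.
August 2017: 2017-08-08.
Next: September 2017 → 2017-09-08.
Next: October 2017 → 2017-10-08.
November 2017: 2017-11-08.

2017-11-08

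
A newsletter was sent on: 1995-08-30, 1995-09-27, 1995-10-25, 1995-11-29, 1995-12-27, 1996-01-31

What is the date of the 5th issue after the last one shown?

1996-06-26

Every date is a Wednesday; gaps 28, 28, 35, 28, 35 days.
Each is the last Wednesday of its month (at least one falls on the 29th or later, ruling out '4th Wednesday').
Last Wednesday of February 1996: 1996-02-28.
March 1996 ends with Wednesday 1996-03-27.
Last Wednesday of April 1996: 1996-04-24.
Last Wednesday of May 1996: 1996-05-29.
June 1996 ends with Wednesday 1996-06-26.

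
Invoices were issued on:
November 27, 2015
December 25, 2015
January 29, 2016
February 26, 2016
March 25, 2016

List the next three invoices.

April 29, 2016; May 27, 2016; June 24, 2016

These are Fridays with 28, 35, 28, 28-day gaps.
Each is the final Friday of its month — January 29, 2016 is past the 28th, so '4th Friday' doesn't fit.
April 2016 ends with Friday April 29, 2016.
Last Friday of May 2016: May 27, 2016.
June 2016 ends with Friday June 24, 2016.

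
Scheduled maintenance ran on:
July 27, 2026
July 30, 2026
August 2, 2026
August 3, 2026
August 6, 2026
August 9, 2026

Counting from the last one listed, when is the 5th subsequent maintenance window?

Every event lands on a Monday or Thursday or Sunday (gaps cycle 3, 3, 1, 3, 3).
So the schedule is: every Monday, Thursday and Sunday.
Next Monday: August 10, 2026.
The following Thursday is August 13, 2026.
Next Sunday: August 16, 2026.
Next Monday: August 17, 2026.
The following Thursday is August 20, 2026.

August 20, 2026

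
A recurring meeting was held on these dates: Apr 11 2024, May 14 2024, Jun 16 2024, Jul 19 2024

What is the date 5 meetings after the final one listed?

The spacing is 33, 33, 33 days — always 33 days.
Jul 19 2024 + 33 days = Aug 21 2024.
Aug 21 2024 + 33 days = Sep 23 2024.
Sep 23 2024 + 33 days = Oct 26 2024.
Oct 26 2024 + 33 days = Nov 28 2024.
Nov 28 2024 + 33 days = Dec 31 2024.

Dec 31 2024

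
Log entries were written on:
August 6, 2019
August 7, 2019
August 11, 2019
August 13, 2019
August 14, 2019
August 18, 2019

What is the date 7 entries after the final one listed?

Gaps: 1, 4, 2, 1, 4 days — not constant, but cyclic with period 3.
The events fall on every Tuesday, Wednesday and Sunday.
Next Tuesday: August 20, 2019.
Next Wednesday: August 21, 2019.
Next Sunday: August 25, 2019.
The following Tuesday is August 27, 2019.
Next Wednesday: August 28, 2019.
Next Sunday: September 1, 2019.
Next Tuesday: September 3, 2019.

September 3, 2019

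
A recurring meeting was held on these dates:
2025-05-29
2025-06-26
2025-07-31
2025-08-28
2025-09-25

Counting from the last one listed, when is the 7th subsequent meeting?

2026-04-30

These are Thursdays with 28, 35, 28, 28-day gaps.
Each is the final Thursday of its month — 2025-05-29 is past the 28th, so '4th Thursday' doesn't fit.
Last Thursday of October 2025: 2025-10-30.
Last Thursday of November 2025: 2025-11-27.
December 2025 ends with Thursday 2025-12-25.
January 2026 ends with Thursday 2026-01-29.
Last Thursday of February 2026: 2026-02-26.
March 2026 ends with Thursday 2026-03-26.
April 2026 ends with Thursday 2026-04-30.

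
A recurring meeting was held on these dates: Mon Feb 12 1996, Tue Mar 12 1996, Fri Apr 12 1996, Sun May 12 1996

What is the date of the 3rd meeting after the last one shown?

Gaps: 29, 31, 30 days — not constant. Every event is on the 12th of the month.
Pattern: the 12th of each month.
Next: June 1996 → Wed Jun 12 1996.
Next: July 1996 → Fri Jul 12 1996.
August 1996: Mon Aug 12 1996.

Mon Aug 12 1996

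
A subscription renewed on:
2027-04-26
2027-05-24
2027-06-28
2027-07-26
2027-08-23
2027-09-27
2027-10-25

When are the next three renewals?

Gaps: 28, 35, 28, 28, 35, 28 days — a mix of 28 and 35. Every date is a Monday.
Each is the 4th Monday of its month.
4th Monday of November 2027: 2027-11-22.
4th Monday of December 2027: 2027-12-27.
January 2028 — 4th Monday is 2028-01-24.

2027-11-22, 2027-12-27, 2028-01-24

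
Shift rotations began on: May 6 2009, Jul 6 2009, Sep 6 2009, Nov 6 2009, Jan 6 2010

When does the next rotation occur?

Mar 6 2010

Gaps: 61, 62, 61, 61 days — not constant. Every event is on the 6th of the month.
Pattern: the 6th of every 2 months.
Next: March 2010 → Mar 6 2010.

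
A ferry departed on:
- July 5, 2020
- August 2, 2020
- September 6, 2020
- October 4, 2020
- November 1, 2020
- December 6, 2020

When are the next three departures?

These are Sundays at 28- or 35-day spacing (28, 35, 28, 28, 35).
The pattern: 1st Sunday of the month.
January 2021 — 1st Sunday is January 3, 2021.
February 2021 — 1st Sunday is February 7, 2021.
March 2021 — 1st Sunday is March 7, 2021.

January 3, 2021; February 7, 2021; March 7, 2021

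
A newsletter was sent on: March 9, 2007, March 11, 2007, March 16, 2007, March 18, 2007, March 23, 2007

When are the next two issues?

March 25, 2007; March 30, 2007

Gaps: 2, 5, 2, 5 days — not constant, but cyclic with period 2.
The events fall on every Friday and Sunday.
The following Sunday is March 25, 2007.
The following Friday is March 30, 2007.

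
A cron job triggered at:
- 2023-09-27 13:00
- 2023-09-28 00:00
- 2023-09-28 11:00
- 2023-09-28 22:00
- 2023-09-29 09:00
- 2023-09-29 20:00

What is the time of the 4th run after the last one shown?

2023-10-01 16:00

Spacing: 11, 11, 11, 11, 11 h — constant 11 h.
2023-09-29 20:00 + 11 h = 2023-09-30 07:00.
2023-09-30 07:00 + 11 h = 2023-09-30 18:00.
2023-09-30 18:00 + 11 h = 2023-10-01 05:00.
2023-10-01 05:00 + 11 h = 2023-10-01 16:00.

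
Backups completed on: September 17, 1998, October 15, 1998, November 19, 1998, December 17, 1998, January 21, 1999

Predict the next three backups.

February 18, 1999; March 18, 1999; April 15, 1999

These are Thursdays at 28- or 35-day spacing (28, 35, 28, 35).
The pattern: 3rd Thursday of the month.
February 1999 — 3rd Thursday is February 18, 1999.
3rd Thursday of March 1999: March 18, 1999.
3rd Thursday of April 1999: April 15, 1999.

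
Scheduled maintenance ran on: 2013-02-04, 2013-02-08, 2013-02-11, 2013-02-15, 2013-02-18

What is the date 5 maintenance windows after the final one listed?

2013-03-08

The gap pattern 4, 3, 4, 3 repeats every 2 events.
These are the Mondays and Fridays of each week.
Next Friday: 2013-02-22.
The following Monday is 2013-02-25.
The following Friday is 2013-03-01.
Next Monday: 2013-03-04.
The following Friday is 2013-03-08.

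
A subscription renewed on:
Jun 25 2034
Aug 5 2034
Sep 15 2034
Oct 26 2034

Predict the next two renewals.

Gaps between consecutive events: 41, 41, 41 days — a constant 41-day interval.
Oct 26 2034 + 41 days = Dec 6 2034.
Dec 6 2034 + 41 days = Jan 16 2035.

Dec 6 2034, Jan 16 2035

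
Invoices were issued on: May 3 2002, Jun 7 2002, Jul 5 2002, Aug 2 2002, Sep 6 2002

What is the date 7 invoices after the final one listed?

All dates are Fridays, 35, 28, 28, 35 days apart.
Specifically, the 1st Friday of each month.
October 2002 — 1st Friday is Oct 4 2002.
1st Friday of November 2002: Nov 1 2002.
1st Friday of December 2002: Dec 6 2002.
January 2003 — 1st Friday is Jan 3 2003.
February 2003 — 1st Friday is Feb 7 2003.
1st Friday of March 2003: Mar 7 2003.
1st Friday of April 2003: Apr 4 2003.

Apr 4 2003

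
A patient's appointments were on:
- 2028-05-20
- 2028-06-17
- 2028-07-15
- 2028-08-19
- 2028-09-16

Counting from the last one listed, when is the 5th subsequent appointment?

2029-02-17

Gaps: 28, 28, 35, 28 days — a mix of 28 and 35. Every date is a Saturday.
Each is the 3rd Saturday of its month.
October 2028 — 3rd Saturday is 2028-10-21.
November 2028 — 3rd Saturday is 2028-11-18.
December 2028 — 3rd Saturday is 2028-12-16.
January 2029 — 3rd Saturday is 2029-01-20.
3rd Saturday of February 2029: 2029-02-17.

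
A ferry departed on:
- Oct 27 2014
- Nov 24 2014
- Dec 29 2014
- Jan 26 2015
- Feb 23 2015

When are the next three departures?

Mar 30 2015, Apr 27 2015, May 25 2015

These are Mondays with 28, 35, 28, 28-day gaps.
Each is the final Monday of its month — Dec 29 2014 is past the 28th, so '4th Monday' doesn't fit.
Last Monday of March 2015: Mar 30 2015.
April 2015 ends with Monday Apr 27 2015.
May 2015 ends with Monday May 25 2015.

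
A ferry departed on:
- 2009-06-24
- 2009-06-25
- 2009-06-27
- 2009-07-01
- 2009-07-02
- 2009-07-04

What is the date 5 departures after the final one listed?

2009-07-16

The gap pattern 1, 2, 4, 1, 2 repeats every 3 events.
These are the Wednesdays, Thursdays and Saturdays of each week.
Next Wednesday: 2009-07-08.
Next Thursday: 2009-07-09.
Next Saturday: 2009-07-11.
The following Wednesday is 2009-07-15.
The following Thursday is 2009-07-16.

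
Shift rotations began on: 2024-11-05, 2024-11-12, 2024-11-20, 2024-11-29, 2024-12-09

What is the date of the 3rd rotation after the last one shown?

2025-01-14

Intervals are 7, 8, 9, 10 days — an arithmetic progression with common difference 1.
Next gap: 11 days. 2024-12-09 + 11 days = 2024-12-20.
Next gap: 12 days. 2024-12-20 + 12 days = 2025-01-01.
Next gap: 13 days. 2025-01-01 + 13 days = 2025-01-14.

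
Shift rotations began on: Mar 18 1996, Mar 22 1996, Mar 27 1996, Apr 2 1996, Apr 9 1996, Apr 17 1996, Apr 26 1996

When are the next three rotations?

May 6 1996, May 17 1996, May 29 1996

The spacing grows by 1 each time: 4, 5, 6, 7, 8, 9 days.
Next gap: 10 days. Apr 26 1996 + 10 days = May 6 1996.
Next gap: 11 days. May 6 1996 + 11 days = May 17 1996.
Next gap: 12 days. May 17 1996 + 12 days = May 29 1996.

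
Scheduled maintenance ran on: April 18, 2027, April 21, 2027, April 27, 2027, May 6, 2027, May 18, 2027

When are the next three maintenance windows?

June 2, 2027; June 20, 2027; July 11, 2027

Gaps: 3, 6, 9, 12 days — each gap is 3 larger than the previous one.
Next gap: 15 days. May 18, 2027 + 15 days = June 2, 2027.
Next gap: 18 days. June 2, 2027 + 18 days = June 20, 2027.
Next gap: 21 days. June 20, 2027 + 21 days = July 11, 2027.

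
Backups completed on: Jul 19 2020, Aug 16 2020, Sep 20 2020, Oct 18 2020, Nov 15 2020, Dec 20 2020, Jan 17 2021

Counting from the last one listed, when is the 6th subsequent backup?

Jul 18 2021

All dates are Sundays, 28, 35, 28, 28, 35, 28 days apart.
Specifically, the 3rd Sunday of each month.
February 2021 — 3rd Sunday is Feb 21 2021.
March 2021 — 3rd Sunday is Mar 21 2021.
April 2021 — 3rd Sunday is Apr 18 2021.
3rd Sunday of May 2021: May 16 2021.
June 2021 — 3rd Sunday is Jun 20 2021.
July 2021 — 3rd Sunday is Jul 18 2021.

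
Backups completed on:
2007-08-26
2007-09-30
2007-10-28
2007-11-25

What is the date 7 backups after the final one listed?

2008-06-29

Every date is a Sunday; gaps 35, 28, 28 days.
Each is the last Sunday of its month (at least one falls on the 29th or later, ruling out '4th Sunday').
Last Sunday of December 2007: 2007-12-30.
Last Sunday of January 2008: 2008-01-27.
Last Sunday of February 2008: 2008-02-24.
Last Sunday of March 2008: 2008-03-30.
Last Sunday of April 2008: 2008-04-27.
Last Sunday of May 2008: 2008-05-25.
Last Sunday of June 2008: 2008-06-29.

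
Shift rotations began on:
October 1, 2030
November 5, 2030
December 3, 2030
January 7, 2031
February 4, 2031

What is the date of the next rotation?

March 4, 2031

These are Tuesdays at 28- or 35-day spacing (35, 28, 35, 28).
The pattern: 1st Tuesday of the month.
March 2031 — 1st Tuesday is March 4, 2031.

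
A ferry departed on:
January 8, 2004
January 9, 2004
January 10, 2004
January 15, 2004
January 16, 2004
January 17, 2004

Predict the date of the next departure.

January 22, 2004

Gaps: 1, 1, 5, 1, 1 days — not constant, but cyclic with period 3.
The events fall on every Thursday, Friday and Saturday.
Next Thursday: January 22, 2004.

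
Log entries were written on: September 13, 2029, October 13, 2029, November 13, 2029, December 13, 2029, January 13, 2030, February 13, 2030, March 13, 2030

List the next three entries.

Gaps: 30, 31, 30, 31, 31, 28 days — not constant. Every event is on the 13th of the month.
Pattern: the 13th of each month.
Next: April 2030 → April 13, 2030.
Next: May 2030 → May 13, 2030.
Next: June 2030 → June 13, 2030.

April 13, 2030; May 13, 2030; June 13, 2030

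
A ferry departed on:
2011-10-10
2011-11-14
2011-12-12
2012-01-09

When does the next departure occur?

These are Mondays at 28- or 35-day spacing (35, 28, 28).
The pattern: 2nd Monday of the month.
2nd Monday of February 2012: 2012-02-13.

2012-02-13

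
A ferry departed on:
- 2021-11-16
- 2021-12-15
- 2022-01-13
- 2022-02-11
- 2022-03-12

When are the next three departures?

Every event comes 29 days after the last (29, 29, 29, 29).
2022-03-12 + 29 days = 2022-04-10.
2022-04-10 + 29 days = 2022-05-09.
2022-05-09 + 29 days = 2022-06-07.

2022-04-10, 2022-05-09, 2022-06-07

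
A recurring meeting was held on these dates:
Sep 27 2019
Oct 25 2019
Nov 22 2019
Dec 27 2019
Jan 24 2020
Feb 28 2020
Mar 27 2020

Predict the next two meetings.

All dates are Fridays, 28, 28, 35, 28, 35, 28 days apart.
Specifically, the 4th Friday of each month.
April 2020 — 4th Friday is Apr 24 2020.
4th Friday of May 2020: May 22 2020.

Apr 24 2020, May 22 2020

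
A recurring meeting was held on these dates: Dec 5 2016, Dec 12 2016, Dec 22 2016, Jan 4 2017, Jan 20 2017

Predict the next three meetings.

Feb 8 2017, Mar 2 2017, Mar 27 2017

Gaps: 7, 10, 13, 16 days — each gap is 3 larger than the previous one.
Next gap: 19 days. Jan 20 2017 + 19 days = Feb 8 2017.
Next gap: 22 days. Feb 8 2017 + 22 days = Mar 2 2017.
Next gap: 25 days. Mar 2 2017 + 25 days = Mar 27 2017.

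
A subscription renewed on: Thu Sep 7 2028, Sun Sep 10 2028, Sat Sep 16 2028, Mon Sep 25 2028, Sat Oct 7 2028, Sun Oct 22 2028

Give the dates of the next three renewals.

Gaps: 3, 6, 9, 12, 15 days — each gap is 3 larger than the previous one.
Next gap: 18 days. Sun Oct 22 2028 + 18 days = Thu Nov 9 2028.
Next gap: 21 days. Thu Nov 9 2028 + 21 days = Thu Nov 30 2028.
Next gap: 24 days. Thu Nov 30 2028 + 24 days = Sun Dec 24 2028.

Thu Nov 9 2028, Thu Nov 30 2028, Sun Dec 24 2028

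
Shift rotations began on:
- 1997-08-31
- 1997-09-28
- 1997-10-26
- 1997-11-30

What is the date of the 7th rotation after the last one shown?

These are Sundays with 28, 28, 35-day gaps.
Each is the final Sunday of its month — 1997-08-31 is past the 28th, so '4th Sunday' doesn't fit.
December 1997 ends with Sunday 1997-12-28.
Last Sunday of January 1998: 1998-01-25.
February 1998 ends with Sunday 1998-02-22.
March 1998 ends with Sunday 1998-03-29.
Last Sunday of April 1998: 1998-04-26.
May 1998 ends with Sunday 1998-05-31.
June 1998 ends with Sunday 1998-06-28.

1998-06-28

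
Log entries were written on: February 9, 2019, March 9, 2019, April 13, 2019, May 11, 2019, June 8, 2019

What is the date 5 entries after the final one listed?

All dates are Saturdays, 28, 35, 28, 28 days apart.
Specifically, the 2nd Saturday of each month.
July 2019 — 2nd Saturday is July 13, 2019.
2nd Saturday of August 2019: August 10, 2019.
2nd Saturday of September 2019: September 14, 2019.
October 2019 — 2nd Saturday is October 12, 2019.
2nd Saturday of November 2019: November 9, 2019.

November 9, 2019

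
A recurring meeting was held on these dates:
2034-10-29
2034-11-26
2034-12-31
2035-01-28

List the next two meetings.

These are Sundays with 28, 35, 28-day gaps.
Each is the final Sunday of its month — 2034-10-29 is past the 28th, so '4th Sunday' doesn't fit.
February 2035 ends with Sunday 2035-02-25.
March 2035 ends with Sunday 2035-03-25.

2035-02-25, 2035-03-25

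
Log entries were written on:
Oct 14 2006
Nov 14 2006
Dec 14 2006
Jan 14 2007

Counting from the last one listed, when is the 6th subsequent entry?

Jul 14 2007

Each date is the 14th; the gaps (31, 30, 31) track the month lengths.
The rule is the 14th of each month.
Next: February 2007 → Feb 14 2007.
March 2007: Mar 14 2007.
April 2007: Apr 14 2007.
May 2007: May 14 2007.
June 2007: Jun 14 2007.
July 2007: Jul 14 2007.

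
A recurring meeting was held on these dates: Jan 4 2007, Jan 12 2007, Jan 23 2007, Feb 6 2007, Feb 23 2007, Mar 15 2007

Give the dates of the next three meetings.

Apr 7 2007, May 3 2007, Jun 1 2007

Intervals are 8, 11, 14, 17, 20 days — an arithmetic progression with common difference 3.
Next gap: 23 days. Mar 15 2007 + 23 days = Apr 7 2007.
Next gap: 26 days. Apr 7 2007 + 26 days = May 3 2007.
Next gap: 29 days. May 3 2007 + 29 days = Jun 1 2007.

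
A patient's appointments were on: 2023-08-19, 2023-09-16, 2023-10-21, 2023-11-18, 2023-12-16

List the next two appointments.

All dates are Saturdays, 28, 35, 28, 28 days apart.
Specifically, the 3rd Saturday of each month.
January 2024 — 3rd Saturday is 2024-01-20.
3rd Saturday of February 2024: 2024-02-17.

2024-01-20, 2024-02-17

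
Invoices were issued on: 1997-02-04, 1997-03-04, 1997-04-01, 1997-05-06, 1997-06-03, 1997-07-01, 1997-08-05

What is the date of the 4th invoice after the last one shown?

1997-12-02

These are Tuesdays at 28- or 35-day spacing (28, 28, 35, 28, 28, 35).
The pattern: 1st Tuesday of the month.
September 1997 — 1st Tuesday is 1997-09-02.
1st Tuesday of October 1997: 1997-10-07.
November 1997 — 1st Tuesday is 1997-11-04.
1st Tuesday of December 1997: 1997-12-02.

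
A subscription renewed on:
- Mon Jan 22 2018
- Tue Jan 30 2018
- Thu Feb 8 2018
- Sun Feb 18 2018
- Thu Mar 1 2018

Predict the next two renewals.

Tue Mar 13 2018, Mon Mar 26 2018

Intervals are 8, 9, 10, 11 days — an arithmetic progression with common difference 1.
Next gap: 12 days. Thu Mar 1 2018 + 12 days = Tue Mar 13 2018.
Next gap: 13 days. Tue Mar 13 2018 + 13 days = Mon Mar 26 2018.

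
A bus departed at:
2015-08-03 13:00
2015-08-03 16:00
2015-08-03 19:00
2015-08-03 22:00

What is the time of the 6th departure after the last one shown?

2015-08-04 16:00

Spacing: 3, 3, 3 h — constant 3 h.
2015-08-03 22:00 + 3 h = 2015-08-04 01:00.
2015-08-04 01:00 + 3 h = 2015-08-04 04:00.
2015-08-04 04:00 + 3 h = 2015-08-04 07:00.
2015-08-04 07:00 + 3 h = 2015-08-04 10:00.
2015-08-04 10:00 + 3 h = 2015-08-04 13:00.
2015-08-04 13:00 + 3 h = 2015-08-04 16:00.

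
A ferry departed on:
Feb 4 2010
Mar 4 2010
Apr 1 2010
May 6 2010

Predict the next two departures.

All dates are Thursdays, 28, 28, 35 days apart.
Specifically, the 1st Thursday of each month.
June 2010 — 1st Thursday is Jun 3 2010.
July 2010 — 1st Thursday is Jul 1 2010.

Jun 3 2010, Jul 1 2010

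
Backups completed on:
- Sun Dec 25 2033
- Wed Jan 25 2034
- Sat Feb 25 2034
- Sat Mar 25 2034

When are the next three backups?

Each date is the 25th; the gaps (31, 31, 28) track the month lengths.
The rule is the 25th of each month.
April 2034: Tue Apr 25 2034.
Next: May 2034 → Thu May 25 2034.
Next: June 2034 → Sun Jun 25 2034.

Tue Apr 25 2034, Thu May 25 2034, Sun Jun 25 2034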